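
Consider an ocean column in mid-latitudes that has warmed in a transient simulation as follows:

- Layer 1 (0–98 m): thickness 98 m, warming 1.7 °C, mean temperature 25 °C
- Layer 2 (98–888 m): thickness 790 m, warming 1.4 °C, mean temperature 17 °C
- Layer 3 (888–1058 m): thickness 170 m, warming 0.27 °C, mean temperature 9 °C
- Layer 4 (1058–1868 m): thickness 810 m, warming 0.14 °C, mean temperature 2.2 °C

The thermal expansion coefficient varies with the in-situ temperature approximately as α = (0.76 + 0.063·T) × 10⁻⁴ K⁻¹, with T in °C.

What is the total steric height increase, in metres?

about 0.258 m

Layer 1: α = (0.76 + 0.063×25)×10⁻⁴ = 2.335×10⁻⁴ K⁻¹
Layer 2: α = (0.76 + 0.063×17)×10⁻⁴ = 1.831×10⁻⁴ K⁻¹
Layer 3: α = (0.76 + 0.063×9)×10⁻⁴ = 1.327×10⁻⁴ K⁻¹
Layer 4: α = (0.76 + 0.063×2.2)×10⁻⁴ = 0.8986×10⁻⁴ K⁻¹
1.7 × 2.335×10⁻⁴ × 98 = 0.0389011 m
98–888 m: 1.4 × 790 × 1.831×10⁻⁴ = 0.2025086 m
888–1058 m: 170 × 1.327×10⁻⁴ × 0.27 = 0.00609093 m
1058–1868 m: 810 × 0.8986×10⁻⁴ × 0.14 = 0.010190124 m
Δh = 0.0389011 + 0.2025086 + 0.00609093 + 0.010190124 = 0.257690754 m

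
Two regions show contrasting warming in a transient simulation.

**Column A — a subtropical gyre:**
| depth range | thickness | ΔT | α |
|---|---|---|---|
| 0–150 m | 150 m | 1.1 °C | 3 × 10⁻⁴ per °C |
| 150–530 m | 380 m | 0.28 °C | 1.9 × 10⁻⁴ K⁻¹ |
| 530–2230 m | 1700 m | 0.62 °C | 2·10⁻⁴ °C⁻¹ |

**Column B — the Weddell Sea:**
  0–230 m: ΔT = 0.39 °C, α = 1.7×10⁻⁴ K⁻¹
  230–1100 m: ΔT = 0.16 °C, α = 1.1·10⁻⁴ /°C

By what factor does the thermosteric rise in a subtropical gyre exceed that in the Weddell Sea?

A 0–150 m: 3×10⁻⁴ × 150 × 1.1 = 0.04950 m
A 380 × 1.9×10⁻⁴ × 0.28 = 0.020216 m
A 530–2230 m: 0.62 × 2×10⁻⁴ × 1700 = 0.21080 m
A total: 0.280516 m
B 230 × 0.39 × 1.7×10⁻⁴ = 0.015249 m
B Layer 2: 0.16 × 870 × 1.1×10⁻⁴ = 0.015312 m
B total: 0.030561 m
Ratio: 0.280516 / 0.030561 ≈ 9.179

9.18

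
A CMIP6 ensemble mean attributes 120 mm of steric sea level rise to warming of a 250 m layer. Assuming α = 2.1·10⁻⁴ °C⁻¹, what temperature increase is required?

ΔT = Δh/(αH) = 0.12 / (2.1×10⁻⁴ × 250) ≈ 2.286 K

2.29 K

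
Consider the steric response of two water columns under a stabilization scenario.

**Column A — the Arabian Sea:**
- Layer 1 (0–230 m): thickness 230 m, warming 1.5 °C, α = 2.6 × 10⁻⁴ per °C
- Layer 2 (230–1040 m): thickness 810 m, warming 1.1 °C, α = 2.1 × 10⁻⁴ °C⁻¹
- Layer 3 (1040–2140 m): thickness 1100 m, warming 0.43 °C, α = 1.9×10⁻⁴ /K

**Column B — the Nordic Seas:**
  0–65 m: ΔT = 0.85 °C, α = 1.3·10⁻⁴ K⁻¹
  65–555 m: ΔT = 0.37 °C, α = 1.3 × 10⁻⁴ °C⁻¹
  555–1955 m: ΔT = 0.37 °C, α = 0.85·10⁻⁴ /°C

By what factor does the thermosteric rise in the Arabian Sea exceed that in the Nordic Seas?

≈ 4.9×

A 0–230 m: 2.6×10⁻⁴ × 230 × 1.5 = 0.08970 m
A 230–1040 m: 810 × 2.1×10⁻⁴ × 1.1 = 0.18711 m
A 1.9×10⁻⁴ × 0.43 × 1100 = 0.08987 m
A total: 0.36668 m
B 0–65 m: 1.3×10⁻⁴ × 0.85 × 65 = 0.0071825 m
B 65–555 m: 1.3×10⁻⁴ × 0.37 × 490 = 0.023569 m
B 555–1955 m: 0.85×10⁻⁴ × 0.37 × 1400 = 0.04403 m
B total: 0.0747815 m
Ratio: 0.36668 / 0.0747815 ≈ 4.903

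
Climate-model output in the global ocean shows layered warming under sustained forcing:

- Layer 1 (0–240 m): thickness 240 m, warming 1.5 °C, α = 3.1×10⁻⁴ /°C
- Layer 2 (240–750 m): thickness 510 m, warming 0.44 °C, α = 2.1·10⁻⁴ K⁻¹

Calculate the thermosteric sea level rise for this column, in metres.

Layer 1: 1.5 × 240 × 3.1×10⁻⁴ = 0.11160 m
240–750 m: 0.44 × 2.1×10⁻⁴ × 510 = 0.047124 m
Δh = 0.11160 + 0.047124 = 0.158724 m

Δh ≈ 0.159 m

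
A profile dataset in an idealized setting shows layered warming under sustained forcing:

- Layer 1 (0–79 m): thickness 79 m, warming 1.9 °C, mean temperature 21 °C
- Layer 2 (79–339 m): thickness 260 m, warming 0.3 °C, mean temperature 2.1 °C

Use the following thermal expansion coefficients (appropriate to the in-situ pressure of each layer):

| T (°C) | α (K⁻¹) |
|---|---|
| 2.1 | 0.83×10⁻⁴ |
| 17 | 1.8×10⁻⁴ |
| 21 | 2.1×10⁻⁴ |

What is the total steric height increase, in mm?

Layer 1 at 21 °C → α = 2.1×10⁻⁴ K⁻¹
Layer 2 at 2.1 °C → α = 0.83×10⁻⁴ K⁻¹
1.9 × 2.1×10⁻⁴ × 79 = 0.031521 m
260 × 0.83×10⁻⁴ × 0.3 = 0.006474 m
Δh = 0.031521 + 0.006474 = 0.037995 m ≈ 38 mm

Δh = 38 mm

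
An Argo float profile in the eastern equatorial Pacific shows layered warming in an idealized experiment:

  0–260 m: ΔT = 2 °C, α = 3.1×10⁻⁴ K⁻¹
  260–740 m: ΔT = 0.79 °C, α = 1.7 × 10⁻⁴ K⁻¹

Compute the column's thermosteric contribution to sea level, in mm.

230 mm of thermosteric rise

Layer 1: 3.1×10⁻⁴ × 2 × 260 = 0.16120 m
0.79 × 480 × 1.7×10⁻⁴ = 0.064464 m
Δh = 0.16120 + 0.064464 = 0.225664 m ≈ 230 mm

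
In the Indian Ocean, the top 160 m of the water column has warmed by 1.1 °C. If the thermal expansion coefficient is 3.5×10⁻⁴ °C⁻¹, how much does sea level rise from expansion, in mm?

Δh = αΔT·H = 3.5×10⁻⁴ × 1.1 × 160 = 0.06160 m

Δh = 61.6 mm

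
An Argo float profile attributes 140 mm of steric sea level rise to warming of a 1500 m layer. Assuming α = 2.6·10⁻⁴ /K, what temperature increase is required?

ΔT ≈ 0.36 K

ΔT = Δh/(αH) = 0.14 / (2.6×10⁻⁴ × 1500) ≈ 0.3590 K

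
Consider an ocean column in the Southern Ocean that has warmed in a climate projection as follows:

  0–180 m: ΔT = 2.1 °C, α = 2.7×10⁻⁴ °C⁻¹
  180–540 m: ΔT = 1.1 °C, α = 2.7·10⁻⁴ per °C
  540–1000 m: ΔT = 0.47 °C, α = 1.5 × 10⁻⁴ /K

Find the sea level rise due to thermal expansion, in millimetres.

Δh = 240 mm

Layer 1: 180 × 2.1 × 2.7×10⁻⁴ = 0.10206 m
1.1 × 2.7×10⁻⁴ × 360 = 0.10692 m
Layer 3: 0.47 × 1.5×10⁻⁴ × 460 = 0.03243 m
Δh = 0.10206 + 0.10692 + 0.03243 = 0.24141 m ≈ 240 mm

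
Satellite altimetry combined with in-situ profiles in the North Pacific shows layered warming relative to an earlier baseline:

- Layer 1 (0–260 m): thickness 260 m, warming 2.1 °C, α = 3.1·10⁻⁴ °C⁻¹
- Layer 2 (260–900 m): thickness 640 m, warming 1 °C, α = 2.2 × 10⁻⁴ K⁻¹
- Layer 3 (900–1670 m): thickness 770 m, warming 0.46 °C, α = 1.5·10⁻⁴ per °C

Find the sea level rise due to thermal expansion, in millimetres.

Δh ≈ 363 mm

0–260 m: 260 × 2.1 × 3.1×10⁻⁴ = 0.16926 m
2.2×10⁻⁴ × 640 × 1 = 0.14080 m
Layer 3: 770 × 0.46 × 1.5×10⁻⁴ = 0.05313 m
Δh = 0.16926 + 0.14080 + 0.05313 = 0.36319 m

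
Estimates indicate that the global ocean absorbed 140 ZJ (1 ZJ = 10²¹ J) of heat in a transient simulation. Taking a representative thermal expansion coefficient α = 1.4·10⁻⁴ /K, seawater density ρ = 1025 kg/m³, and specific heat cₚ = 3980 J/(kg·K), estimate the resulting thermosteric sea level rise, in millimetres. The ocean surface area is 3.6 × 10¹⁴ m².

Per unit area: Q = 140×10²¹ / (3.6×10¹⁴) ≈ 3.889×10⁸ J/m²
Δh = αQ/(ρcₚ) = 1.4×10⁻⁴ × 3.889×10⁸ / (1025 × 3980) ≈ 0.013346 m

Δh ≈ 13.3 mm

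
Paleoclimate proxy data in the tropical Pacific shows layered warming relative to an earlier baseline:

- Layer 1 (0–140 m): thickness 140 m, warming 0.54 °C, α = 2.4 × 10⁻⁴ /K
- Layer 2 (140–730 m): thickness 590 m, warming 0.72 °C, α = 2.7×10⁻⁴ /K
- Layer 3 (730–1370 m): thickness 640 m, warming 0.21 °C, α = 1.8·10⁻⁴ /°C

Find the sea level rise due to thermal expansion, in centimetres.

140 × 2.4×10⁻⁴ × 0.54 = 0.018144 m
140–730 m: 590 × 0.72 × 2.7×10⁻⁴ = 0.114696 m
730–1370 m: 640 × 0.21 × 1.8×10⁻⁴ = 0.024192 m
Δh = 0.018144 + 0.114696 + 0.024192 = 0.157032 m

15.7 cm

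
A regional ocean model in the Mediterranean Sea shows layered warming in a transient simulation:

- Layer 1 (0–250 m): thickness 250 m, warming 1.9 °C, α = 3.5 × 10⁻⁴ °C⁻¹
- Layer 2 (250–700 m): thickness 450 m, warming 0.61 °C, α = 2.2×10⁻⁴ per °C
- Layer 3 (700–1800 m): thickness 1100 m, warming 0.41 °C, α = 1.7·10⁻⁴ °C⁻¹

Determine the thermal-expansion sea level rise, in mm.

Layer 1: 1.9 × 250 × 3.5×10⁻⁴ = 0.16625 m
Layer 2: 450 × 2.2×10⁻⁴ × 0.61 = 0.06039 m
1100 × 0.41 × 1.7×10⁻⁴ = 0.07667 m
Δh = 0.16625 + 0.06039 + 0.07667 = 0.30331 m

Δh ≈ 300 mm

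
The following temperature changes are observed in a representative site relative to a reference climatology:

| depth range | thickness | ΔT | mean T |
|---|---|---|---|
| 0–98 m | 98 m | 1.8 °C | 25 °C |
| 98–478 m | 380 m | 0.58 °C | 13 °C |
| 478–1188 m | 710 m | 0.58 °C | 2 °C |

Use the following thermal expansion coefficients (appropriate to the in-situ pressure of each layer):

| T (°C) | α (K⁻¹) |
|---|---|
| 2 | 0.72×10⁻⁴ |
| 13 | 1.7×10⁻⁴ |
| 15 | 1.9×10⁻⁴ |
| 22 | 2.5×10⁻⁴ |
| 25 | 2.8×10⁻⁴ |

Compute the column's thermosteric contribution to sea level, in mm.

Layer 1 at 25 °C → α = 2.8×10⁻⁴ K⁻¹
Layer 2 at 13 °C → α = 1.7×10⁻⁴ K⁻¹
Layer 3 at 2 °C → α = 0.72×10⁻⁴ K⁻¹
0–98 m: 98 × 2.8×10⁻⁴ × 1.8 = 0.049392 m
Layer 2: 380 × 0.58 × 1.7×10⁻⁴ = 0.037468 m
Layer 3: 710 × 0.72×10⁻⁴ × 0.58 = 0.0296496 m
Δh = 0.049392 + 0.037468 + 0.0296496 = 0.1165096 m ≈ 117 mm

Δh ≈ 117 mm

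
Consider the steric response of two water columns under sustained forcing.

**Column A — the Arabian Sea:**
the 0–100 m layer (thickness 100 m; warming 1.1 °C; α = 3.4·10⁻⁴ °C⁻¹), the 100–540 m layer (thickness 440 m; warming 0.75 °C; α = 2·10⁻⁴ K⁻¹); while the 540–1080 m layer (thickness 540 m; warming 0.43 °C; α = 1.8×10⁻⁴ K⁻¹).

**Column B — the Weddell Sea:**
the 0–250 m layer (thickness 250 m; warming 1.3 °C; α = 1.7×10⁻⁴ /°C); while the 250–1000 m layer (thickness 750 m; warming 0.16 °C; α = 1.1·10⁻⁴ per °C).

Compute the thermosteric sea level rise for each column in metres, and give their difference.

Δh_A ≈ 0.15 m, Δh_B ≈ 0.068 m; difference ≈ 0.077 m

A Layer 1: 3.4×10⁻⁴ × 100 × 1.1 = 0.03740 m
A 100–540 m: 440 × 0.75 × 2×10⁻⁴ = 0.06600 m
A Layer 3: 540 × 0.43 × 1.8×10⁻⁴ = 0.041796 m
A total: 0.145196 m
B 1.7×10⁻⁴ × 1.3 × 250 = 0.05525 m
B Layer 2: 750 × 0.16 × 1.1×10⁻⁴ = 0.01320 m
B total: 0.06845 m
Difference: 0.145196 − 0.06845 = 0.076746 m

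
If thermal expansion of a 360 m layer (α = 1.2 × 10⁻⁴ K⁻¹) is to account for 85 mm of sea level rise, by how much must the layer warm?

about 1.97 K

ΔT = Δh/(αH) = 0.085 / (1.2×10⁻⁴ × 360) ≈ 1.968 K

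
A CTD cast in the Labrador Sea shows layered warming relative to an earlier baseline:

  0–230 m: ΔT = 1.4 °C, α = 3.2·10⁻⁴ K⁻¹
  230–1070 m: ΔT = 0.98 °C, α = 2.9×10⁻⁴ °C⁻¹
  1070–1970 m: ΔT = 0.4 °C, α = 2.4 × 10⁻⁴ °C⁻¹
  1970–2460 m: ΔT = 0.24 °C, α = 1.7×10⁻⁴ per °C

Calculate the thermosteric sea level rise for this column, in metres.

Δh = 0.45 m

Layer 1: 1.4 × 3.2×10⁻⁴ × 230 = 0.10304 m
0.98 × 2.9×10⁻⁴ × 840 = 0.238728 m
Layer 3: 0.4 × 900 × 2.4×10⁻⁴ = 0.08640 m
Layer 4: 0.24 × 1.7×10⁻⁴ × 490 = 0.019992 m
Δh = 0.10304 + 0.238728 + 0.08640 + 0.019992 = 0.44816 m ≈ 0.45 m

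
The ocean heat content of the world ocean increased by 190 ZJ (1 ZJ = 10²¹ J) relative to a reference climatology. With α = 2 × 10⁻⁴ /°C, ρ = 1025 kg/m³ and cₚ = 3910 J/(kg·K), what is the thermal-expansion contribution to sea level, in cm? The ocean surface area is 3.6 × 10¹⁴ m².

about 2.6 cm

Per unit area: Q = 190×10²¹ / (3.6×10¹⁴) ≈ 5.278×10⁸ J/m²
Δh = αQ/(ρcₚ) = 2×10⁻⁴ × 5.278×10⁸ / (1025 × 3910) ≈ 0.026339 m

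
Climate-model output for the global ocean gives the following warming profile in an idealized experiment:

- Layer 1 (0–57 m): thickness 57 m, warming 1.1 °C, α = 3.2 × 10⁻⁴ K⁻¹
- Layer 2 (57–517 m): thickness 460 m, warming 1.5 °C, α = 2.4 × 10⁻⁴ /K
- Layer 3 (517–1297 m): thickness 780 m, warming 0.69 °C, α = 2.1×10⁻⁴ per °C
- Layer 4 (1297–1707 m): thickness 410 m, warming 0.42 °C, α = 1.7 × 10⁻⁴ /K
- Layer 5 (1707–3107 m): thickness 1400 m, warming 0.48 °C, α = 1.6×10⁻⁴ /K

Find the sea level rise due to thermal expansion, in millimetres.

Δh ≈ 435 mm

0–57 m: 1.1 × 3.2×10⁻⁴ × 57 = 0.020064 m
57–517 m: 460 × 1.5 × 2.4×10⁻⁴ = 0.16560 m
517–1297 m: 780 × 2.1×10⁻⁴ × 0.69 = 0.113022 m
1297–1707 m: 410 × 0.42 × 1.7×10⁻⁴ = 0.029274 m
1707–3107 m: 1.6×10⁻⁴ × 0.48 × 1400 = 0.10752 m
Δh = 0.020064 + 0.16560 + 0.113022 + 0.029274 + 0.10752 = 0.43548 m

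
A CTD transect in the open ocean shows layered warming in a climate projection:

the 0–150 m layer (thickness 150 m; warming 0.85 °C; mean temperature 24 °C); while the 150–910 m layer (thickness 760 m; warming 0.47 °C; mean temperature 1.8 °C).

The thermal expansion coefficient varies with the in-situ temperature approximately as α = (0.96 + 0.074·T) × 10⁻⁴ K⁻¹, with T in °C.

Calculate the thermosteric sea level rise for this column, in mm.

Δh = 74 mm

Layer 1: α = (0.96 + 0.074×24)×10⁻⁴ = 2.736×10⁻⁴ K⁻¹
Layer 2: α = (0.96 + 0.074×1.8)×10⁻⁴ = 1.0932×10⁻⁴ K⁻¹
2.736×10⁻⁴ × 0.85 × 150 = 0.034884 m
1.0932×10⁻⁴ × 0.47 × 760 = 0.039049104 m
Δh = 0.034884 + 0.039049104 = 0.073933104 m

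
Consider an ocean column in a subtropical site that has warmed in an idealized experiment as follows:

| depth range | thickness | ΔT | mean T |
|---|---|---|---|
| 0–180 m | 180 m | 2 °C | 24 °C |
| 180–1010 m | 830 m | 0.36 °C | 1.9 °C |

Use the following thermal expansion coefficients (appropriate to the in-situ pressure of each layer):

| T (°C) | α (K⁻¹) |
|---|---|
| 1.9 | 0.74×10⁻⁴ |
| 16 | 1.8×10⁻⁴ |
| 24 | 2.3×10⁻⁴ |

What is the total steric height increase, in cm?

Layer 1 at 24 °C → α = 2.3×10⁻⁴ K⁻¹
Layer 2 at 1.9 °C → α = 0.74×10⁻⁴ K⁻¹
Layer 1: 2.3×10⁻⁴ × 2 × 180 = 0.08280 m
Layer 2: 0.36 × 0.74×10⁻⁴ × 830 = 0.0221112 m
Δh = 0.08280 + 0.0221112 = 0.1049112 m

10.5 cm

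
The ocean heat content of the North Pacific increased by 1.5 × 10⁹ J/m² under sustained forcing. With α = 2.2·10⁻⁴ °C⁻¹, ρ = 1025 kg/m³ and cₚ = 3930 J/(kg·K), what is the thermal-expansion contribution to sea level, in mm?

Δh = αQ/(ρcₚ) = 2.2×10⁻⁴ × 1.5×10⁹ / (1025 × 3930) ≈ 0.081921 m

81.9 mm of thermosteric rise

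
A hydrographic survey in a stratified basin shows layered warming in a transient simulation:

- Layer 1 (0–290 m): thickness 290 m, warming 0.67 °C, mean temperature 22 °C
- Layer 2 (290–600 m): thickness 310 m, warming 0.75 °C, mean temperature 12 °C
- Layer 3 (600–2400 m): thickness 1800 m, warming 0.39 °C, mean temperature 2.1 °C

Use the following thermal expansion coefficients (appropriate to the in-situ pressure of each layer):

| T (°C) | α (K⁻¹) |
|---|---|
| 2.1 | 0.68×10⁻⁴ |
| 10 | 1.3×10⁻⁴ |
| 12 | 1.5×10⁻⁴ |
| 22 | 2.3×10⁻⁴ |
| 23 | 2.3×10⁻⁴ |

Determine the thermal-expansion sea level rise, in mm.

Layer 1 at 22 °C → α = 2.3×10⁻⁴ K⁻¹
Layer 2 at 12 °C → α = 1.5×10⁻⁴ K⁻¹
Layer 3 at 2.1 °C → α = 0.68×10⁻⁴ K⁻¹
0–290 m: 0.67 × 2.3×10⁻⁴ × 290 = 0.044689 m
0.75 × 310 × 1.5×10⁻⁴ = 0.034875 m
Layer 3: 1800 × 0.39 × 0.68×10⁻⁴ = 0.047736 m
Δh = 0.044689 + 0.034875 + 0.047736 = 0.12730 m

Δh ≈ 127 mm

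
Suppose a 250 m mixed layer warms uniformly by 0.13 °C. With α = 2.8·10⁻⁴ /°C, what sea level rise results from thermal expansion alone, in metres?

Δh = αΔT·H = 2.8×10⁻⁴ × 0.13 × 250 = 0.00910 m

about 0.0091 m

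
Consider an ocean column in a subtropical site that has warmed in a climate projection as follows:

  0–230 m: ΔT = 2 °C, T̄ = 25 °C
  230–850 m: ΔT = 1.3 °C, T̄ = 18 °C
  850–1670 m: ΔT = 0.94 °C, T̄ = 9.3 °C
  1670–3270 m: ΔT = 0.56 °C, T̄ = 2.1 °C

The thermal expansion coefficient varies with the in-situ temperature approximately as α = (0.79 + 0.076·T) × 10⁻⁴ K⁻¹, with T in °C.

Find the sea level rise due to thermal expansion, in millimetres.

498 mm

Layer 1: α = (0.79 + 0.076×25)×10⁻⁴ = 2.69×10⁻⁴ K⁻¹
Layer 2: α = (0.79 + 0.076×18)×10⁻⁴ = 2.158×10⁻⁴ K⁻¹
Layer 3: α = (0.79 + 0.076×9.3)×10⁻⁴ = 1.4968×10⁻⁴ K⁻¹
Layer 4: α = (0.79 + 0.076×2.1)×10⁻⁴ = 0.9496×10⁻⁴ K⁻¹
0–230 m: 2 × 230 × 2.69×10⁻⁴ = 0.12374 m
230–850 m: 620 × 1.3 × 2.158×10⁻⁴ = 0.1739348 m
850–1670 m: 820 × 0.94 × 1.4968×10⁻⁴ = 0.115373344 m
0.56 × 1600 × 0.9496×10⁻⁴ = 0.08508416 m
Δh = 0.12374 + 0.1739348 + 0.115373344 + 0.08508416 = 0.498132304 m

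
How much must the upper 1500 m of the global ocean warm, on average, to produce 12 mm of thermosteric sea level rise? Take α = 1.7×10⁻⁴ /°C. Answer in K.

ΔT ≈ 0.0471 K

ΔT = Δh/(αH) = 0.012 / (1.7×10⁻⁴ × 1500) ≈ 0.04706 K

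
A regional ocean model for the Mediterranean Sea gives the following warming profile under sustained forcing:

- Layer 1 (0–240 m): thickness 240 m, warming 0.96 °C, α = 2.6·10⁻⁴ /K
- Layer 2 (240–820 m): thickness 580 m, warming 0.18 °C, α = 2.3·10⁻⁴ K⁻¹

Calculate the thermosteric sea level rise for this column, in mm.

83.9 mm of thermosteric rise

Layer 1: 2.6×10⁻⁴ × 0.96 × 240 = 0.059904 m
240–820 m: 2.3×10⁻⁴ × 580 × 0.18 = 0.024012 m
Δh = 0.059904 + 0.024012 = 0.083916 m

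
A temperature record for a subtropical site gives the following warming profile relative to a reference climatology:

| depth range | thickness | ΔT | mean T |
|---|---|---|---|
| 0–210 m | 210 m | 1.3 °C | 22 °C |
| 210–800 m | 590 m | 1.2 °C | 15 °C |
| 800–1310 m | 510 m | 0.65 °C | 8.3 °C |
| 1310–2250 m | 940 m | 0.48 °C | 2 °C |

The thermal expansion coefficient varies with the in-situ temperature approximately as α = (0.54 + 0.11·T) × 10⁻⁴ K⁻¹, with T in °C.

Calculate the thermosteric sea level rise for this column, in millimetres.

Δh ≈ 320 mm

Layer 1: α = (0.54 + 0.11×22)×10⁻⁴ = 2.96×10⁻⁴ K⁻¹
Layer 2: α = (0.54 + 0.11×15)×10⁻⁴ = 2.19×10⁻⁴ K⁻¹
Layer 3: α = (0.54 + 0.11×8.3)×10⁻⁴ = 1.453×10⁻⁴ K⁻¹
Layer 4: α = (0.54 + 0.11×2)×10⁻⁴ = 0.76×10⁻⁴ K⁻¹
0–210 m: 1.3 × 2.96×10⁻⁴ × 210 = 0.080808 m
2.19×10⁻⁴ × 1.2 × 590 = 0.155052 m
Layer 3: 1.453×10⁻⁴ × 0.65 × 510 = 0.04816695 m
Layer 4: 0.76×10⁻⁴ × 940 × 0.48 = 0.0342912 m
Δh = 0.080808 + 0.155052 + 0.04816695 + 0.0342912 = 0.31831815 m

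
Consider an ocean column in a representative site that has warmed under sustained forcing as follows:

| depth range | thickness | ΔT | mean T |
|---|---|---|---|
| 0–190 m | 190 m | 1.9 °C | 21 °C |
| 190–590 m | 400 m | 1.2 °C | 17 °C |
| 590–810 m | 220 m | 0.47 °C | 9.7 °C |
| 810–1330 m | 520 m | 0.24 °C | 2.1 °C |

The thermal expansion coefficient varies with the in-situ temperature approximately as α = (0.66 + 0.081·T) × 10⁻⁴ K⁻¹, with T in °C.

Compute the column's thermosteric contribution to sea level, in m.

about 0.208 m

Layer 1: α = (0.66 + 0.081×21)×10⁻⁴ = 2.361×10⁻⁴ K⁻¹
Layer 2: α = (0.66 + 0.081×17)×10⁻⁴ = 2.037×10⁻⁴ K⁻¹
Layer 3: α = (0.66 + 0.081×9.7)×10⁻⁴ = 1.4457×10⁻⁴ K⁻¹
Layer 4: α = (0.66 + 0.081×2.1)×10⁻⁴ = 0.8301×10⁻⁴ K⁻¹
1.9 × 2.361×10⁻⁴ × 190 = 0.0852321 m
Layer 2: 400 × 2.037×10⁻⁴ × 1.2 = 0.097776 m
590–810 m: 220 × 0.47 × 1.4457×10⁻⁴ = 0.014948538 m
810–1330 m: 0.8301×10⁻⁴ × 0.24 × 520 = 0.010359648 m
Δh = 0.0852321 + 0.097776 + 0.014948538 + 0.010359648 = 0.208316286 m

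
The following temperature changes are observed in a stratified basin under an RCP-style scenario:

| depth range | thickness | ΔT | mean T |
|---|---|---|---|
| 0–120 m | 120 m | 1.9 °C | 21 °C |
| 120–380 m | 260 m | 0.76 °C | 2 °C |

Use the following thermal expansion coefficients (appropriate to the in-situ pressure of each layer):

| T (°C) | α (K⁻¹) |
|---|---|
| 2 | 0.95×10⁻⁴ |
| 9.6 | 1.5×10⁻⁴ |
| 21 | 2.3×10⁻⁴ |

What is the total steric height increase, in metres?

Layer 1 at 21 °C → α = 2.3×10⁻⁴ K⁻¹
Layer 2 at 2 °C → α = 0.95×10⁻⁴ K⁻¹
120 × 1.9 × 2.3×10⁻⁴ = 0.05244 m
120–380 m: 260 × 0.95×10⁻⁴ × 0.76 = 0.018772 m
Δh = 0.05244 + 0.018772 = 0.071212 m

Δh ≈ 0.0712 m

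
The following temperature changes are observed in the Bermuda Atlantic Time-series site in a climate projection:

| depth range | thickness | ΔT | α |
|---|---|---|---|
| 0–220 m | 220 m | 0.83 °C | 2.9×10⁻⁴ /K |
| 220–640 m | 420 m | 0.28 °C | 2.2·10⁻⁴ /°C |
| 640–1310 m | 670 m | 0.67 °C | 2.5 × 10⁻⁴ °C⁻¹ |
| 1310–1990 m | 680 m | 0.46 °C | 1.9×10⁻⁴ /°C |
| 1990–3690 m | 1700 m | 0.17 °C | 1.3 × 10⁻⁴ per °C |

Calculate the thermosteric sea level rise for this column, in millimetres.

about 288 mm

0–220 m: 0.83 × 220 × 2.9×10⁻⁴ = 0.052954 m
Layer 2: 420 × 2.2×10⁻⁴ × 0.28 = 0.025872 m
640–1310 m: 2.5×10⁻⁴ × 670 × 0.67 = 0.112225 m
Layer 4: 0.46 × 1.9×10⁻⁴ × 680 = 0.059432 m
0.17 × 1700 × 1.3×10⁻⁴ = 0.03757 m
Δh = 0.052954 + 0.025872 + 0.112225 + 0.059432 + 0.03757 = 0.288053 m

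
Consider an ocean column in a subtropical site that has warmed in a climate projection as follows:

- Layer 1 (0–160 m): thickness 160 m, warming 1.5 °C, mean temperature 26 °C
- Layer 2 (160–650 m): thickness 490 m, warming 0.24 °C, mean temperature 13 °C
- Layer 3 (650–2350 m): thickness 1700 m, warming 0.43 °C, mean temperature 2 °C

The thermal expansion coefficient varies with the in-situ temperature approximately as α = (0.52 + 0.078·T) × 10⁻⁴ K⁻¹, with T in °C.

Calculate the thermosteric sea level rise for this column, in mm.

Δh ≈ 130 mm

Layer 1: α = (0.52 + 0.078×26)×10⁻⁴ = 2.548×10⁻⁴ K⁻¹
Layer 2: α = (0.52 + 0.078×13)×10⁻⁴ = 1.534×10⁻⁴ K⁻¹
Layer 3: α = (0.52 + 0.078×2)×10⁻⁴ = 0.676×10⁻⁴ K⁻¹
Layer 1: 160 × 2.548×10⁻⁴ × 1.5 = 0.061152 m
160–650 m: 1.534×10⁻⁴ × 0.24 × 490 = 0.01803984 m
Layer 3: 1700 × 0.43 × 0.676×10⁻⁴ = 0.0494156 m
Δh = 0.061152 + 0.01803984 + 0.0494156 = 0.12860744 m ≈ 130 mm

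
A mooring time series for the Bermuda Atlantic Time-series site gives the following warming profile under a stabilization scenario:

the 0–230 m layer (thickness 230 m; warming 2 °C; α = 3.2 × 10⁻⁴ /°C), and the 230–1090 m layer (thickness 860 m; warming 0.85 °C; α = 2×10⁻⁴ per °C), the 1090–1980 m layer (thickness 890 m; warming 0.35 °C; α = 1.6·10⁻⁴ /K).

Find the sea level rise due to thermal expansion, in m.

Δh = 0.34 m

Layer 1: 3.2×10⁻⁴ × 230 × 2 = 0.14720 m
230–1090 m: 860 × 0.85 × 2×10⁻⁴ = 0.14620 m
1090–1980 m: 890 × 0.35 × 1.6×10⁻⁴ = 0.04984 m
Δh = 0.14720 + 0.14620 + 0.04984 = 0.34324 m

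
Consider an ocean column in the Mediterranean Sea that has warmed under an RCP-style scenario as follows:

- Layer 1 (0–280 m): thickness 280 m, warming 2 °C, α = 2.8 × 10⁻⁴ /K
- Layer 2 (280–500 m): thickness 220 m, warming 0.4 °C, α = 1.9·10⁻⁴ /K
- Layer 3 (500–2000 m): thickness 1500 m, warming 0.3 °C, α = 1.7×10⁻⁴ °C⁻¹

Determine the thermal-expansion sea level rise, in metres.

Layer 1: 2 × 2.8×10⁻⁴ × 280 = 0.15680 m
220 × 1.9×10⁻⁴ × 0.4 = 0.01672 m
0.3 × 1500 × 1.7×10⁻⁴ = 0.07650 m
Δh = 0.15680 + 0.01672 + 0.07650 = 0.25002 m ≈ 0.25 m

about 0.25 m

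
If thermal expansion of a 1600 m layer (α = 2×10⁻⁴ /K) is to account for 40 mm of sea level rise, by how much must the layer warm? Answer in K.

ΔT ≈ 0.125 K

ΔT = Δh/(αH) = 0.04 / (2×10⁻⁴ × 1600) = 0.1250 K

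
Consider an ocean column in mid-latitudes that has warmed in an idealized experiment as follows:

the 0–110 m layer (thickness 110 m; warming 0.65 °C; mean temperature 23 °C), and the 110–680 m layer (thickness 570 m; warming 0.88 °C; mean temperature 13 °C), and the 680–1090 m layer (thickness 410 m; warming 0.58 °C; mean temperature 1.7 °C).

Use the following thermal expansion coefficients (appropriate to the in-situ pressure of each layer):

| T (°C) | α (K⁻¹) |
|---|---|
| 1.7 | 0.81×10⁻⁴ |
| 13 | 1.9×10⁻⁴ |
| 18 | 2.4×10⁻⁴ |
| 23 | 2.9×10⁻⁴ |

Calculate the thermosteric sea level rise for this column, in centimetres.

Layer 1 at 23 °C → α = 2.9×10⁻⁴ K⁻¹
Layer 2 at 13 °C → α = 1.9×10⁻⁴ K⁻¹
Layer 3 at 1.7 °C → α = 0.81×10⁻⁴ K⁻¹
0–110 m: 110 × 2.9×10⁻⁴ × 0.65 = 0.020735 m
570 × 0.88 × 1.9×10⁻⁴ = 0.095304 m
410 × 0.58 × 0.81×10⁻⁴ = 0.0192618 m
Δh = 0.020735 + 0.095304 + 0.0192618 = 0.1353008 m

Δh ≈ 14 cm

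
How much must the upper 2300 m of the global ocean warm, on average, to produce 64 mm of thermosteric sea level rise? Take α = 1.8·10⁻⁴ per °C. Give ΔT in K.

0.155 K

ΔT = Δh/(αH) = 0.064 / (1.8×10⁻⁴ × 2300) ≈ 0.1546 K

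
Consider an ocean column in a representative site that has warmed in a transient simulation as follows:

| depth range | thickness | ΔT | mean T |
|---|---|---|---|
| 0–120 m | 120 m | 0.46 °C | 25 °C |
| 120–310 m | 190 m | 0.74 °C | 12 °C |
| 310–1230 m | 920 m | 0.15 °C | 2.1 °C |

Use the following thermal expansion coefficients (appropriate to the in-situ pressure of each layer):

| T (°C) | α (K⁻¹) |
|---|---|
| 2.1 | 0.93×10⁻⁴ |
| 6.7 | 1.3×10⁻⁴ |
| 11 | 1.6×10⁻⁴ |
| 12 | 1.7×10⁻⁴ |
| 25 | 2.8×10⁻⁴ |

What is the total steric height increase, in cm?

about 5.22 cm

Layer 1 at 25 °C → α = 2.8×10⁻⁴ K⁻¹
Layer 2 at 12 °C → α = 1.7×10⁻⁴ K⁻¹
Layer 3 at 2.1 °C → α = 0.93×10⁻⁴ K⁻¹
Layer 1: 120 × 2.8×10⁻⁴ × 0.46 = 0.015456 m
Layer 2: 1.7×10⁻⁴ × 190 × 0.74 = 0.023902 m
0.15 × 920 × 0.93×10⁻⁴ = 0.012834 m
Δh = 0.015456 + 0.023902 + 0.012834 = 0.052192 m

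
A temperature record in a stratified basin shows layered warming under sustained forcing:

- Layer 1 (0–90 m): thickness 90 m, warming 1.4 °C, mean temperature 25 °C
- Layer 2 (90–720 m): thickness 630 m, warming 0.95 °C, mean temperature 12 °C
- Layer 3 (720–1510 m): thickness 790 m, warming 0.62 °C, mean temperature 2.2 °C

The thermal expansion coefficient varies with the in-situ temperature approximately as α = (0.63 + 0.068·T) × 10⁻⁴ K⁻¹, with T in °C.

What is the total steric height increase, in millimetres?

Layer 1: α = (0.63 + 0.068×25)×10⁻⁴ = 2.33×10⁻⁴ K⁻¹
Layer 2: α = (0.63 + 0.068×12)×10⁻⁴ = 1.446×10⁻⁴ K⁻¹
Layer 3: α = (0.63 + 0.068×2.2)×10⁻⁴ = 0.7796×10⁻⁴ K⁻¹
Layer 1: 2.33×10⁻⁴ × 90 × 1.4 = 0.029358 m
0.95 × 630 × 1.446×10⁻⁴ = 0.0865431 m
720–1510 m: 790 × 0.62 × 0.7796×10⁻⁴ = 0.038184808 m
Δh = 0.029358 + 0.0865431 + 0.038184808 = 0.154085908 m ≈ 154 mm

Δh ≈ 154 mm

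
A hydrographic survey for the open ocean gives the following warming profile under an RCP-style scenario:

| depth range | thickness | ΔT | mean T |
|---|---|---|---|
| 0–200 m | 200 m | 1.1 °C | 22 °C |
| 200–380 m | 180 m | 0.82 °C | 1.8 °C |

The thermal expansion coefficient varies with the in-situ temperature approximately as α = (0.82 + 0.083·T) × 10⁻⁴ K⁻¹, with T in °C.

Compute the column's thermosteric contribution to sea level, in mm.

Layer 1: α = (0.82 + 0.083×22)×10⁻⁴ = 2.646×10⁻⁴ K⁻¹
Layer 2: α = (0.82 + 0.083×1.8)×10⁻⁴ = 0.9694×10⁻⁴ K⁻¹
0–200 m: 1.1 × 200 × 2.646×10⁻⁴ = 0.058212 m
200–380 m: 180 × 0.9694×10⁻⁴ × 0.82 = 0.014308344 m
Δh = 0.058212 + 0.014308344 = 0.072520344 m

Δh = 72.5 mm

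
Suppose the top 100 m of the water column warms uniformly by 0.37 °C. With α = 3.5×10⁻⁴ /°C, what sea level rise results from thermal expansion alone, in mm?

Δh = αΔT·H = 3.5×10⁻⁴ × 0.37 × 100 = 0.01295 m

13.0 mm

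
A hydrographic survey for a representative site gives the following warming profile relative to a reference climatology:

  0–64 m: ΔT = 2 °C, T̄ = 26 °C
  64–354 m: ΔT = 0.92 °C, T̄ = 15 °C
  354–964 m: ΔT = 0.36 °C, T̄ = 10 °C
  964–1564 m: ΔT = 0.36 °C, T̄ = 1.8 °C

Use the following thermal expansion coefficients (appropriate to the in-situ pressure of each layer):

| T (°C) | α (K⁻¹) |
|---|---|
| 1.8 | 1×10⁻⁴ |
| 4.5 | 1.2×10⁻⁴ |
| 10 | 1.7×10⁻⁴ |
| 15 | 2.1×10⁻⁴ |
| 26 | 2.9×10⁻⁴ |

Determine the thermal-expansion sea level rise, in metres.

about 0.152 m

Layer 1 at 26 °C → α = 2.9×10⁻⁴ K⁻¹
Layer 2 at 15 °C → α = 2.1×10⁻⁴ K⁻¹
Layer 3 at 10 °C → α = 1.7×10⁻⁴ K⁻¹
Layer 4 at 1.8 °C → α = 1×10⁻⁴ K⁻¹
Layer 1: 2.9×10⁻⁴ × 64 × 2 = 0.03712 m
64–354 m: 2.1×10⁻⁴ × 0.92 × 290 = 0.056028 m
354–964 m: 0.36 × 610 × 1.7×10⁻⁴ = 0.037332 m
600 × 0.36 × 1×10⁻⁴ = 0.02160 m
Δh = 0.03712 + 0.056028 + 0.037332 + 0.02160 = 0.15208 m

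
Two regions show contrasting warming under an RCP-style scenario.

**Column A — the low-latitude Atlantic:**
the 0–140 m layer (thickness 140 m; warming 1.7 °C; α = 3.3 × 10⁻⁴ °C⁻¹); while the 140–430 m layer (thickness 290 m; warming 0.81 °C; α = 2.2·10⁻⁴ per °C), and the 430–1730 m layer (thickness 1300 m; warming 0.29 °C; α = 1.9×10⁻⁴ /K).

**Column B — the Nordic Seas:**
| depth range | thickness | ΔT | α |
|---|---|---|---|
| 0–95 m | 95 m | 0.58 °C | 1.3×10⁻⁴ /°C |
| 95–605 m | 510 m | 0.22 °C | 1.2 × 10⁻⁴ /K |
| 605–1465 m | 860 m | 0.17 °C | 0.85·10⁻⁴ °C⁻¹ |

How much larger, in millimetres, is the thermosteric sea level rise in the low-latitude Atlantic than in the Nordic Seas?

170 mm larger

A 1.7 × 140 × 3.3×10⁻⁴ = 0.07854 m
A Layer 2: 290 × 2.2×10⁻⁴ × 0.81 = 0.051678 m
A 430–1730 m: 0.29 × 1300 × 1.9×10⁻⁴ = 0.07163 m
A total: 0.201848 m
B 0–95 m: 95 × 0.58 × 1.3×10⁻⁴ = 0.007163 m
B 510 × 0.22 × 1.2×10⁻⁴ = 0.013464 m
B 860 × 0.17 × 0.85×10⁻⁴ = 0.012427 m
B total: 0.033054 m
Difference: 0.201848 − 0.033054 = 0.168794 m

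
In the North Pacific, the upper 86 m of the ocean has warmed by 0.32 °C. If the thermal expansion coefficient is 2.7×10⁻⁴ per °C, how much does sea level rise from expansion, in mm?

7.43 mm of thermosteric rise

Δh = αΔT·H = 2.7×10⁻⁴ × 0.32 × 86 = 0.0074304 m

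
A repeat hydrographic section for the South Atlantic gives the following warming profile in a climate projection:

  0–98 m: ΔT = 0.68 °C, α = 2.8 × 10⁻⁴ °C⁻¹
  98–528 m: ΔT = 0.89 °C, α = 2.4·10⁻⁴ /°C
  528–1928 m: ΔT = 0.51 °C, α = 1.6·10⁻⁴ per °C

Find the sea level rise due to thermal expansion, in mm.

Layer 1: 98 × 0.68 × 2.8×10⁻⁴ = 0.0186592 m
Layer 2: 2.4×10⁻⁴ × 430 × 0.89 = 0.091848 m
528–1928 m: 1.6×10⁻⁴ × 0.51 × 1400 = 0.11424 m
Δh = 0.0186592 + 0.091848 + 0.11424 = 0.2247472 m

about 225 mm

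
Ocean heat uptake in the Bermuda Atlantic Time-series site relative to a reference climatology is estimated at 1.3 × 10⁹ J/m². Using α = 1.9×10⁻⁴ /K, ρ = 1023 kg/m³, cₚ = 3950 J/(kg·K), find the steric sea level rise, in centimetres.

Δh = αQ/(ρcₚ) = 1.9×10⁻⁴ × 1.3×10⁹ / (1023 × 3950) ≈ 0.061126 m

about 6.11 cm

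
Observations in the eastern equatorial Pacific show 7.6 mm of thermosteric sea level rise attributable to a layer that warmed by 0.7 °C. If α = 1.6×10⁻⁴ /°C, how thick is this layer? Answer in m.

H = Δh/(αΔT) = 0.0076 / (1.6×10⁻⁴ × 0.7) ≈ 67.86 m

H ≈ 67.9 m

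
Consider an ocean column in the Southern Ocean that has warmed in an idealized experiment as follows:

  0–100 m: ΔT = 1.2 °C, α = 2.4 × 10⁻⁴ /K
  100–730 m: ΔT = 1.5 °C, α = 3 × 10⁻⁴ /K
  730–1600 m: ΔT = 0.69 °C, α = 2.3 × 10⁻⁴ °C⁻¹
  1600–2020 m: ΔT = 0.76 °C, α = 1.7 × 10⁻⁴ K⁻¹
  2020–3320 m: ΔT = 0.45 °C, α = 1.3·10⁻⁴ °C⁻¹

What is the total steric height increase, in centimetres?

Layer 1: 1.2 × 100 × 2.4×10⁻⁴ = 0.02880 m
100–730 m: 1.5 × 3×10⁻⁴ × 630 = 0.28350 m
0.69 × 2.3×10⁻⁴ × 870 = 0.138069 m
1600–2020 m: 420 × 0.76 × 1.7×10⁻⁴ = 0.054264 m
Layer 5: 1300 × 0.45 × 1.3×10⁻⁴ = 0.07605 m
Δh = 0.02880 + 0.28350 + 0.138069 + 0.054264 + 0.07605 = 0.580683 m

Δh ≈ 58.1 cm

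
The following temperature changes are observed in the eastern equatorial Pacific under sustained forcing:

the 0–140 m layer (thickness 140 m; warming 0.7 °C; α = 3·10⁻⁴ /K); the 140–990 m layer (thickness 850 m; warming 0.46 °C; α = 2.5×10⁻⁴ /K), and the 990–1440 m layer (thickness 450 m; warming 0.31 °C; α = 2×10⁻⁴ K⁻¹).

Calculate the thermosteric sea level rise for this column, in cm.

Layer 1: 140 × 3×10⁻⁴ × 0.7 = 0.02940 m
Layer 2: 850 × 0.46 × 2.5×10⁻⁴ = 0.09775 m
990–1440 m: 2×10⁻⁴ × 0.31 × 450 = 0.02790 m
Δh = 0.02940 + 0.09775 + 0.02790 = 0.15505 m ≈ 15.5 cm

Δh ≈ 15.5 cm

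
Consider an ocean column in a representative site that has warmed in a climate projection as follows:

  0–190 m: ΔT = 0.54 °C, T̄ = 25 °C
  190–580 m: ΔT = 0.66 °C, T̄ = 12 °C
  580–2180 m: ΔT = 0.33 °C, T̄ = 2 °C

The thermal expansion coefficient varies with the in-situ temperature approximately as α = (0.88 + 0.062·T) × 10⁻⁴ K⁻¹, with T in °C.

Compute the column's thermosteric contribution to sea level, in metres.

Δh ≈ 0.12 m

Layer 1: α = (0.88 + 0.062×25)×10⁻⁴ = 2.43×10⁻⁴ K⁻¹
Layer 2: α = (0.88 + 0.062×12)×10⁻⁴ = 1.624×10⁻⁴ K⁻¹
Layer 3: α = (0.88 + 0.062×2)×10⁻⁴ = 1.004×10⁻⁴ K⁻¹
0–190 m: 190 × 2.43×10⁻⁴ × 0.54 = 0.0249318 m
190–580 m: 390 × 1.624×10⁻⁴ × 0.66 = 0.04180176 m
580–2180 m: 1600 × 1.004×10⁻⁴ × 0.33 = 0.0530112 m
Δh = 0.0249318 + 0.04180176 + 0.0530112 = 0.11974476 m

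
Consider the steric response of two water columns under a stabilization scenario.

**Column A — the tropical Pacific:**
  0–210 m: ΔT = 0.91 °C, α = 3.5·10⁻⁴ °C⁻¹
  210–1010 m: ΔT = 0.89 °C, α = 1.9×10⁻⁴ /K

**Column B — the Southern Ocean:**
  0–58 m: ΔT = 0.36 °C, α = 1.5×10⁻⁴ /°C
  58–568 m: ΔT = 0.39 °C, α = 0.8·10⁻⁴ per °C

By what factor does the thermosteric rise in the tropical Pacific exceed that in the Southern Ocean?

a factor of 10.6

A 0–210 m: 210 × 3.5×10⁻⁴ × 0.91 = 0.066885 m
A Layer 2: 800 × 1.9×10⁻⁴ × 0.89 = 0.13528 m
A total: 0.202165 m
B 0.36 × 1.5×10⁻⁴ × 58 = 0.003132 m
B Layer 2: 510 × 0.8×10⁻⁴ × 0.39 = 0.015912 m
B total: 0.019044 m
Ratio: 0.202165 / 0.019044 ≈ 10.62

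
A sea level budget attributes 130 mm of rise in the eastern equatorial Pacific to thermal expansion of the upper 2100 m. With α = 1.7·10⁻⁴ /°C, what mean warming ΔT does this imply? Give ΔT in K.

about 0.36 K

ΔT = Δh/(αH) = 0.13 / (1.7×10⁻⁴ × 2100) ≈ 0.3641 K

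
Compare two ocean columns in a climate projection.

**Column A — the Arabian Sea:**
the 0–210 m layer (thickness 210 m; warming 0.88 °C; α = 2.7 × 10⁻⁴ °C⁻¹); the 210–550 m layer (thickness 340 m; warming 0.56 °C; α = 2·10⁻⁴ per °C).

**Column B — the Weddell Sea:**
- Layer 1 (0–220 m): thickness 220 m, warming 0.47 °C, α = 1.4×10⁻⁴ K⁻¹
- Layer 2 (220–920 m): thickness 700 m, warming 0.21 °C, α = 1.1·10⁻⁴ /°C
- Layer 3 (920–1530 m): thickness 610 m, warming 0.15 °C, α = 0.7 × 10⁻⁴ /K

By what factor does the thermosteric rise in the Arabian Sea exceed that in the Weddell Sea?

2.4

A Layer 1: 0.88 × 210 × 2.7×10⁻⁴ = 0.049896 m
A Layer 2: 2×10⁻⁴ × 0.56 × 340 = 0.03808 m
A total: 0.087976 m
B Layer 1: 1.4×10⁻⁴ × 0.47 × 220 = 0.014476 m
B 220–920 m: 1.1×10⁻⁴ × 0.21 × 700 = 0.01617 m
B Layer 3: 610 × 0.7×10⁻⁴ × 0.15 = 0.006405 m
B total: 0.037051 m
Ratio: 0.087976 / 0.037051 ≈ 2.374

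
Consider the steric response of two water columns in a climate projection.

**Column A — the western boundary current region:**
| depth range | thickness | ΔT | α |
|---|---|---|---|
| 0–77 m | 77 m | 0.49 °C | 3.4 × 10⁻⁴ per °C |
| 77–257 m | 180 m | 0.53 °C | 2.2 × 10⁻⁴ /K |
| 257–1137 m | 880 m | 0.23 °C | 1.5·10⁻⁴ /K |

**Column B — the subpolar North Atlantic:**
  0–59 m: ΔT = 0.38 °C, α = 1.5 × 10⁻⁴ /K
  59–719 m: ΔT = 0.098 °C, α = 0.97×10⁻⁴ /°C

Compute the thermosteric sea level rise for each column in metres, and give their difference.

A 0–77 m: 0.49 × 3.4×10⁻⁴ × 77 = 0.0128282 m
A 180 × 0.53 × 2.2×10⁻⁴ = 0.020988 m
A Layer 3: 1.5×10⁻⁴ × 0.23 × 880 = 0.03036 m
A total: 0.0641762 m
B 0.38 × 59 × 1.5×10⁻⁴ = 0.003363 m
B 59–719 m: 0.098 × 0.97×10⁻⁴ × 660 = 0.00627396 m
B total: 0.00963696 m
Difference: 0.0641762 − 0.00963696 = 0.05453924 m

Δh_A ≈ 0.064 m, Δh_B ≈ 0.0096 m; difference ≈ 0.055 m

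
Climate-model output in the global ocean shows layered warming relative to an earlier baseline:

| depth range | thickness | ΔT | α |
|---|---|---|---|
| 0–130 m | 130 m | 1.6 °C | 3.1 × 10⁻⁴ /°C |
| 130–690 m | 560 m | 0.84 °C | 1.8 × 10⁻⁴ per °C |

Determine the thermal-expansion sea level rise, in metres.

0.15 m

Layer 1: 3.1×10⁻⁴ × 130 × 1.6 = 0.06448 m
1.8×10⁻⁴ × 0.84 × 560 = 0.084672 m
Δh = 0.06448 + 0.084672 = 0.149152 m ≈ 0.15 m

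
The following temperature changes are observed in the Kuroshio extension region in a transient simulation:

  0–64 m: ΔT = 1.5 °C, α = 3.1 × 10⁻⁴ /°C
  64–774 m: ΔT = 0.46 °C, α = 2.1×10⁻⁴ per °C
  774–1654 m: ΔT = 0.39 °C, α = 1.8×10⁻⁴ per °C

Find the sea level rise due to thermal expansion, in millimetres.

0–64 m: 3.1×10⁻⁴ × 64 × 1.5 = 0.02976 m
Layer 2: 710 × 0.46 × 2.1×10⁻⁴ = 0.068586 m
Layer 3: 0.39 × 880 × 1.8×10⁻⁴ = 0.061776 m
Δh = 0.02976 + 0.068586 + 0.061776 = 0.160122 m ≈ 160 mm

160 mm of thermosteric rise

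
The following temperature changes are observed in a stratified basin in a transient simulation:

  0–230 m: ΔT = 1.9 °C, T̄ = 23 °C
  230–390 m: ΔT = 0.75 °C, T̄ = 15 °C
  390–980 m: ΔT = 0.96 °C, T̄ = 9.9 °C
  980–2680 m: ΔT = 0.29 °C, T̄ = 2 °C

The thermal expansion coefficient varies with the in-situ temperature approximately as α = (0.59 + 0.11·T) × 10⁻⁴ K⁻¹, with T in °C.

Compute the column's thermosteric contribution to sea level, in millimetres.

Layer 1: α = (0.59 + 0.11×23)×10⁻⁴ = 3.12×10⁻⁴ K⁻¹
Layer 2: α = (0.59 + 0.11×15)×10⁻⁴ = 2.24×10⁻⁴ K⁻¹
Layer 3: α = (0.59 + 0.11×9.9)×10⁻⁴ = 1.679×10⁻⁴ K⁻¹
Layer 4: α = (0.59 + 0.11×2)×10⁻⁴ = 0.81×10⁻⁴ K⁻¹
3.12×10⁻⁴ × 1.9 × 230 = 0.136344 m
230–390 m: 0.75 × 160 × 2.24×10⁻⁴ = 0.02688 m
Layer 3: 0.96 × 1.679×10⁻⁴ × 590 = 0.09509856 m
Layer 4: 0.29 × 0.81×10⁻⁴ × 1700 = 0.039933 m
Δh = 0.136344 + 0.02688 + 0.09509856 + 0.039933 = 0.29825556 m

298 mm of thermosteric rise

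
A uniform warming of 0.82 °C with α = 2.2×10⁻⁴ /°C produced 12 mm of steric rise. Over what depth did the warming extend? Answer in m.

H = Δh/(αΔT) = 0.012 / (2.2×10⁻⁴ × 0.82) ≈ 66.52 m

H ≈ 67 m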